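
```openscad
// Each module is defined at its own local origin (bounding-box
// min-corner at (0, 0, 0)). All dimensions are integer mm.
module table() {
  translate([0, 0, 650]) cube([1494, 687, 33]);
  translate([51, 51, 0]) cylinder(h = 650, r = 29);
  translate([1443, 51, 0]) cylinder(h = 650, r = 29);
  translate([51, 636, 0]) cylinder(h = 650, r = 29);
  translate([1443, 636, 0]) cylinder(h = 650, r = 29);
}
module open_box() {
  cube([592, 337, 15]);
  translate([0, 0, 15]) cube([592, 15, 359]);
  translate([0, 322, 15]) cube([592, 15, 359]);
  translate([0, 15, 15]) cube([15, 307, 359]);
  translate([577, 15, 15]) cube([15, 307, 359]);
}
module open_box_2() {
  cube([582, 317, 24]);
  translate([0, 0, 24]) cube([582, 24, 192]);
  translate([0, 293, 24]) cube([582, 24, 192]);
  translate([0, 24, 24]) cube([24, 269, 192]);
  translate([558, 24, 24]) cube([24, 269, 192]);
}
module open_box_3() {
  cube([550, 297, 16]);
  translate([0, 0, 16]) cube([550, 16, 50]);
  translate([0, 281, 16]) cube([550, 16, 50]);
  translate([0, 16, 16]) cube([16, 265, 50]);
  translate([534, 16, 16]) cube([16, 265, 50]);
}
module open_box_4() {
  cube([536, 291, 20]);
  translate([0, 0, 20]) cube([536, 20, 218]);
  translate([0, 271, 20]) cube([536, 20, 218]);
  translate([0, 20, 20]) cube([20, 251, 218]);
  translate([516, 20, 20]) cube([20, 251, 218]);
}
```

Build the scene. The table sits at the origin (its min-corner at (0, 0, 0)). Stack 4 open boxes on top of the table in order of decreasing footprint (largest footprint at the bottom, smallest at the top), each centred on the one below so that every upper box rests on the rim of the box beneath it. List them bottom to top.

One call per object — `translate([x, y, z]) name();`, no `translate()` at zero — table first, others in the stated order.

table();
translate([451, 175, 683]) open_box();
translate([456, 185, 1057]) open_box_2();
translate([472, 195, 1273]) open_box_3();
translate([479, 198, 1339]) open_box_4();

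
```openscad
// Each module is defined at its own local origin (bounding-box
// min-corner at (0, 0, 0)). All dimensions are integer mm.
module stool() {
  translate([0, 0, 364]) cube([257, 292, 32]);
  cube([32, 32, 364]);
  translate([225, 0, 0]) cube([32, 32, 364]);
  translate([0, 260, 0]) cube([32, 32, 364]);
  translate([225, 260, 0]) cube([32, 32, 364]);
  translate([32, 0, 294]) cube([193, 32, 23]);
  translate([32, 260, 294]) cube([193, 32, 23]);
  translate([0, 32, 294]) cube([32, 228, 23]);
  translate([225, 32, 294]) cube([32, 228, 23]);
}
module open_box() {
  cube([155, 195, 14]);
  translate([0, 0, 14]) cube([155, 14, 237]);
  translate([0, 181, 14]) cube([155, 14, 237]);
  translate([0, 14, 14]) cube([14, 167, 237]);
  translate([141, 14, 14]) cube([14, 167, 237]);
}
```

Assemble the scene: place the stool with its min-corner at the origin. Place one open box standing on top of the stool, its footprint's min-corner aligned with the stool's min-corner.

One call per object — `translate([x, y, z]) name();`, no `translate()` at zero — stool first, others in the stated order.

stool();
translate([0, 0, 396]) open_box();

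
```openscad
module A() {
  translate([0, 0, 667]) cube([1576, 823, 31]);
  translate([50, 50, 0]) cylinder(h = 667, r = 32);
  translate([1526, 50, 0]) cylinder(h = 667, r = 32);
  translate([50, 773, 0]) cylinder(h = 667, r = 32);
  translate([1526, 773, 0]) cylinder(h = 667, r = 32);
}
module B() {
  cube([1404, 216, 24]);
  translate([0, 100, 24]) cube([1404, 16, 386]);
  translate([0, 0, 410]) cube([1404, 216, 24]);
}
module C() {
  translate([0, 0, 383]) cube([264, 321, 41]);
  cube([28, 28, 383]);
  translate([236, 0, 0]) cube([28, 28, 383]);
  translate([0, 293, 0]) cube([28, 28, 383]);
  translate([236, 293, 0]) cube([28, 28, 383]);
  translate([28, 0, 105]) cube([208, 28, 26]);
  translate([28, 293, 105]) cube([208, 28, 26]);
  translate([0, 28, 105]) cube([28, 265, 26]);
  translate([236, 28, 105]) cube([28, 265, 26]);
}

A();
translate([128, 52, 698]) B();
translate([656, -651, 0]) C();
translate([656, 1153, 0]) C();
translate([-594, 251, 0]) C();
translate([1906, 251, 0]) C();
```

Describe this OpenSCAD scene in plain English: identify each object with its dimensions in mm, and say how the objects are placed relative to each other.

A is a table with a 1576×823 mm rectangular top, 31 mm thick, top surface at z = 698 mm, supported by four round legs of 64 mm diameter, each leg's bounding box inset 18 mm from the nearest pair of top edges, running from the floor.

B is an I-beam lying along x, 1404 mm long. Overall section height 434 mm. Two flanges 216 mm wide (y) and 24 mm thick, one on the floor and one at the top; a web 16 mm thick runs between them, centred on the flange width.

C is a four-legged stool. The seat is a 264×321×41 mm slab whose top surface is at z = 424 mm; four square legs, each 28×28 mm in cross-section, run from the floor (z = 0) to the underside of the seat, each flush with a corner of the seat. Four stretchers, 28 mm wide and 26 mm tall, connect adjacent legs with their undersides at z = 105 mm, each running between the inner faces of the legs it joins and aligned with the legs' outer faces on the other axis.

The I-beam is on top of the table. Four stools sit around the table at the −y, +y, −x, +x sides.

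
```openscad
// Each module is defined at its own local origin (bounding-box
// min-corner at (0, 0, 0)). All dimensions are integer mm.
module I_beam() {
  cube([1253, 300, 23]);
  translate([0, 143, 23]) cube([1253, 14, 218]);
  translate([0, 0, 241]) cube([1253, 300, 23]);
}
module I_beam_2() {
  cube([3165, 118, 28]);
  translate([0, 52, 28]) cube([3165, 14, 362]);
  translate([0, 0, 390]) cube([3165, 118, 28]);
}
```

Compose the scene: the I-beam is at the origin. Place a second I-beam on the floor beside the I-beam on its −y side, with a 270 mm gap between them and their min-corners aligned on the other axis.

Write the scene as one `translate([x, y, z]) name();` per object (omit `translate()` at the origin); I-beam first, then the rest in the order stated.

I_beam();
translate([0, -388, 0]) I_beam_2();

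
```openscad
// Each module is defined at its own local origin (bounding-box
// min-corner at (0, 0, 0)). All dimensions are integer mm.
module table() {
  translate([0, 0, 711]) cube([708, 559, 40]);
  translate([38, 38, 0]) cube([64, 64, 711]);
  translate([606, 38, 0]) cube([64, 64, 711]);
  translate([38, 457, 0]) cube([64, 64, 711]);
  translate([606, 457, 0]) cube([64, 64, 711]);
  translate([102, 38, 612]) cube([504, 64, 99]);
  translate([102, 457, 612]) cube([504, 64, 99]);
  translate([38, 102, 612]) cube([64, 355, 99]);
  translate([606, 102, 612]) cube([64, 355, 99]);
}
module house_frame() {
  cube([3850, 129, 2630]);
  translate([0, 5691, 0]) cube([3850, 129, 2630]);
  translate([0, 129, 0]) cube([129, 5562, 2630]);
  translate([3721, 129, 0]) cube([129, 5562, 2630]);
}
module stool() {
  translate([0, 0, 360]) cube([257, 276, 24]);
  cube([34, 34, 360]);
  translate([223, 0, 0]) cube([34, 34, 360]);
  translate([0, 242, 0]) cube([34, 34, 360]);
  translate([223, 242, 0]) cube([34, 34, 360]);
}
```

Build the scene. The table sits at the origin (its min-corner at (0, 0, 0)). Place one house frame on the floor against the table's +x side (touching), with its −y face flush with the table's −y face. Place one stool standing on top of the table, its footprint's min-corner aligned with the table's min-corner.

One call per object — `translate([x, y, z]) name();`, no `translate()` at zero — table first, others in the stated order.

table();
translate([708, 0, 0]) house_frame();
translate([0, 0, 751]) stool();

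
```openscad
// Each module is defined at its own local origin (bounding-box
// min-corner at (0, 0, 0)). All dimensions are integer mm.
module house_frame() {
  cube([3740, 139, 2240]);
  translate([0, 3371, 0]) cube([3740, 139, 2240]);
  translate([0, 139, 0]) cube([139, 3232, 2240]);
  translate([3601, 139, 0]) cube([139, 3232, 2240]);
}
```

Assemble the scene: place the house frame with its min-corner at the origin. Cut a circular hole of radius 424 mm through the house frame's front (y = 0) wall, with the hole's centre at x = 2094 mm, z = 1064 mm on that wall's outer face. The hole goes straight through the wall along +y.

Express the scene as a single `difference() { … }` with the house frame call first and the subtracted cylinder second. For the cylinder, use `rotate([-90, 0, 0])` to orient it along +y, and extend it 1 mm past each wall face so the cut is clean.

difference() {
  house_frame();
  translate([2094, -1, 1064]) rotate([-90, 0, 0]) cylinder(h = 141, r = 424);
}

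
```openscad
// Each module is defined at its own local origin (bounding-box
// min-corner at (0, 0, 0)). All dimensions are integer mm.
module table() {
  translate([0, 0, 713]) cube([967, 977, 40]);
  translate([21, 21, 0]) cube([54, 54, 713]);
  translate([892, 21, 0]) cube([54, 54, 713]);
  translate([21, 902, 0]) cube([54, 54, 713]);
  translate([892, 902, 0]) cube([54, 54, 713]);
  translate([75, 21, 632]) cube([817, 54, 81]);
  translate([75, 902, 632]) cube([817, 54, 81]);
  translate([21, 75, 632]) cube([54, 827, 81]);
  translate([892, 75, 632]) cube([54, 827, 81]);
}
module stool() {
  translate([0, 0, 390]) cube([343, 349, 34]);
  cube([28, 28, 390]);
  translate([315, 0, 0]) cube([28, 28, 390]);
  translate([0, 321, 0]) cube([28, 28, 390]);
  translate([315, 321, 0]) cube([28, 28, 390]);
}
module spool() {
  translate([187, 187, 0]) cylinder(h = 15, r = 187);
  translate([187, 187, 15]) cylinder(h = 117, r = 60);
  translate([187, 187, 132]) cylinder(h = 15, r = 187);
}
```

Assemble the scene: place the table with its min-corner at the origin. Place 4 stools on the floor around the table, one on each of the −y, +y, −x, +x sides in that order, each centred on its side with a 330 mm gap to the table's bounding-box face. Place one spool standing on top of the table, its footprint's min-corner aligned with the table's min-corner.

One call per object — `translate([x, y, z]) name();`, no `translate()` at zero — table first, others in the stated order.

table();
translate([312, -679, 0]) stool();
translate([312, 1307, 0]) stool();
translate([-673, 314, 0]) stool();
translate([1297, 314, 0]) stool();
translate([0, 0, 753]) spool();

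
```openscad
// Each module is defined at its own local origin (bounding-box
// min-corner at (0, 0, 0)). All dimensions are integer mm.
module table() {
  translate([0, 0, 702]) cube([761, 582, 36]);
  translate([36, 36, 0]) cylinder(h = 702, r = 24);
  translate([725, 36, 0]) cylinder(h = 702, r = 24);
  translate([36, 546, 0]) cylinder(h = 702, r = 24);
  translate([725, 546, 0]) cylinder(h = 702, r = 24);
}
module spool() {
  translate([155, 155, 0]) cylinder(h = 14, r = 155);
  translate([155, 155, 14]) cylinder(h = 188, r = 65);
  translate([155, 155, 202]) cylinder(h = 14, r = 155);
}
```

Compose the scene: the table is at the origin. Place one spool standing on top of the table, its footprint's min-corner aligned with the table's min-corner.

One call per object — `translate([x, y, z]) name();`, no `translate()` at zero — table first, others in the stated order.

table();
translate([0, 0, 738]) spool();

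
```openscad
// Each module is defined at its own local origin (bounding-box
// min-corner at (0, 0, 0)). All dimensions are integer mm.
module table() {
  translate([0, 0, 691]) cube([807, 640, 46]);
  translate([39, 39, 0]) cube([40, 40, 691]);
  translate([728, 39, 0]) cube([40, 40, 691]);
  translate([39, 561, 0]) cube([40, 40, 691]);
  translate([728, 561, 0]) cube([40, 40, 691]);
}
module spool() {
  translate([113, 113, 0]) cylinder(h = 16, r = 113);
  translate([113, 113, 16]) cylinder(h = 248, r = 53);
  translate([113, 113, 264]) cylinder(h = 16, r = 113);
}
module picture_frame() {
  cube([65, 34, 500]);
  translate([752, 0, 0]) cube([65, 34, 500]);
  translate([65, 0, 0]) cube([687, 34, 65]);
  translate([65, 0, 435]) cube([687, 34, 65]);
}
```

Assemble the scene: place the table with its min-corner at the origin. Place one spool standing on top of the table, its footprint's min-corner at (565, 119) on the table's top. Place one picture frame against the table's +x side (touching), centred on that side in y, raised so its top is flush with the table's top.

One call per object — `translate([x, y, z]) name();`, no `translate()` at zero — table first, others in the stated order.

table();
translate([565, 119, 737]) spool();
translate([807, 303, 237]) picture_frame();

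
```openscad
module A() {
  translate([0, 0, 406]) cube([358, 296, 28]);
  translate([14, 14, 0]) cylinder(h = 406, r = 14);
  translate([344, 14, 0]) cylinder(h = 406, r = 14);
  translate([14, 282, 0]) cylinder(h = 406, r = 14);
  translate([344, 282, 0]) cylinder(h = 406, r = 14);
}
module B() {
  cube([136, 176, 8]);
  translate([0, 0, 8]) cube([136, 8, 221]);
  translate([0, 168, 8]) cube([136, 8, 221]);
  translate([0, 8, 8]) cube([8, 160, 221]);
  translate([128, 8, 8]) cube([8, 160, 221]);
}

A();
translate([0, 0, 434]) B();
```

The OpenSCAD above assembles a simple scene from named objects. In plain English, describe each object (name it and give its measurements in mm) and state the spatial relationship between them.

A is a simple wooden stool: a rectangular seat 358 mm (x) by 296 mm (y), 28 mm thick, top face at z = 434 mm, on four round legs, each 28 mm in diameter. The legs rest on z = 0, each leg's axis is inset half a diameter from the nearest pair of seat edges (so the leg's bounding box is flush with the corner).

B is an open-topped rectangular box: outside dimensions 136×176×229 mm, with a uniform wall and base thickness of 8 mm. The base is a full 136×176 slab on the floor; four walls sit on top of the base. The front and back walls (the −y and +y sides) span the full width; the two side walls fit between them.

The open box is on top of the stool.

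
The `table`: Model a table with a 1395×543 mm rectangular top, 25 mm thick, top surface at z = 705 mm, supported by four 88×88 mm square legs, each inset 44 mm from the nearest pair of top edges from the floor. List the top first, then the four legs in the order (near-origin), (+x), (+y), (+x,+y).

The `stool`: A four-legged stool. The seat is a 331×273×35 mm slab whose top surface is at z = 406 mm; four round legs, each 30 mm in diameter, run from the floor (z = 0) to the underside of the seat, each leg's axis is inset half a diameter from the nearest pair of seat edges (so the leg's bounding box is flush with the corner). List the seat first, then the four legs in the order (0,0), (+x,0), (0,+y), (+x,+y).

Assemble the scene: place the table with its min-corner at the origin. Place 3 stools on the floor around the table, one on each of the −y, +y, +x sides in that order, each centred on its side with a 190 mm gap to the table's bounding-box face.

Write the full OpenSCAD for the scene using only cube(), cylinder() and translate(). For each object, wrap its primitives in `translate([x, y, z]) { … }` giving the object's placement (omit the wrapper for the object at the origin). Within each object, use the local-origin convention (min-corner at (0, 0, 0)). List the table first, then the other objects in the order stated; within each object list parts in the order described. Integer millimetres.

translate([0, 0, 680]) cube([1395, 543, 25]);
translate([44, 44, 0]) cube([88, 88, 680]);
translate([1263, 44, 0]) cube([88, 88, 680]);
translate([44, 411, 0]) cube([88, 88, 680]);
translate([1263, 411, 0]) cube([88, 88, 680]);
translate([532, -463, 0]) {
  translate([0, 0, 371]) cube([331, 273, 35]);
  translate([15, 15, 0]) cylinder(h = 371, r = 15);
  translate([316, 15, 0]) cylinder(h = 371, r = 15);
  translate([15, 258, 0]) cylinder(h = 371, r = 15);
  translate([316, 258, 0]) cylinder(h = 371, r = 15);
}
translate([532, 733, 0]) {
  translate([0, 0, 371]) cube([331, 273, 35]);
  translate([15, 15, 0]) cylinder(h = 371, r = 15);
  translate([316, 15, 0]) cylinder(h = 371, r = 15);
  translate([15, 258, 0]) cylinder(h = 371, r = 15);
  translate([316, 258, 0]) cylinder(h = 371, r = 15);
}
translate([1585, 135, 0]) {
  translate([0, 0, 371]) cube([331, 273, 35]);
  translate([15, 15, 0]) cylinder(h = 371, r = 15);
  translate([316, 15, 0]) cylinder(h = 371, r = 15);
  translate([15, 258, 0]) cylinder(h = 371, r = 15);
  translate([316, 258, 0]) cylinder(h = 371, r = 15);
}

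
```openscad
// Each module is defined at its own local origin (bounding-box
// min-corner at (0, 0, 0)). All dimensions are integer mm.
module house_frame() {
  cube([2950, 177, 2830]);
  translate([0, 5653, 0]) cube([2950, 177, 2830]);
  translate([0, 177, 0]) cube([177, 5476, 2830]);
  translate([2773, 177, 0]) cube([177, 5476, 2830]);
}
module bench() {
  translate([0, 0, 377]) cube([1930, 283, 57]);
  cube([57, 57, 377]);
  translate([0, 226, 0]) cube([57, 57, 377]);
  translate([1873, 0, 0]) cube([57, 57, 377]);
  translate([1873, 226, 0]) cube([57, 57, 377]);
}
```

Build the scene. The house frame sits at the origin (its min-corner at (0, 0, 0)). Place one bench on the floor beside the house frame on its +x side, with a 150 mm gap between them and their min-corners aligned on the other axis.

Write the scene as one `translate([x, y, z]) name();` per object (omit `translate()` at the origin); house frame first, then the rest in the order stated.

house_frame();
translate([3100, 0, 0]) bench();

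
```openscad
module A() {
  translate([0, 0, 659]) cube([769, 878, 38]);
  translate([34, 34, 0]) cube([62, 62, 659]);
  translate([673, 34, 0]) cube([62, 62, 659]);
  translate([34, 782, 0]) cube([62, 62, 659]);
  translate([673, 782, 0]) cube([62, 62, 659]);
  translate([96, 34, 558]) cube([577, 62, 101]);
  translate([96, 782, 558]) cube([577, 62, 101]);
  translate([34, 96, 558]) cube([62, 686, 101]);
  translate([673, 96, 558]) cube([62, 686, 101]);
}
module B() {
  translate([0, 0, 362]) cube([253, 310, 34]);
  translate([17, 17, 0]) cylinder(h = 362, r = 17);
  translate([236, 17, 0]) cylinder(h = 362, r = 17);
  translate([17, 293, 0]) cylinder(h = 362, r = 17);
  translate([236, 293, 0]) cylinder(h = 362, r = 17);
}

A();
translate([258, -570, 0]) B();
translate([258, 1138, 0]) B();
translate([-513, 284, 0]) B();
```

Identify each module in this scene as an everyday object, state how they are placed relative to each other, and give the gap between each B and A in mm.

Each stool's nearest face is 260 mm from the table's bounding box.

A is a table. B is a stool. Three stools sit around the table at the −y, +y, −x sides. The gap between each stool and the table is 260 mm.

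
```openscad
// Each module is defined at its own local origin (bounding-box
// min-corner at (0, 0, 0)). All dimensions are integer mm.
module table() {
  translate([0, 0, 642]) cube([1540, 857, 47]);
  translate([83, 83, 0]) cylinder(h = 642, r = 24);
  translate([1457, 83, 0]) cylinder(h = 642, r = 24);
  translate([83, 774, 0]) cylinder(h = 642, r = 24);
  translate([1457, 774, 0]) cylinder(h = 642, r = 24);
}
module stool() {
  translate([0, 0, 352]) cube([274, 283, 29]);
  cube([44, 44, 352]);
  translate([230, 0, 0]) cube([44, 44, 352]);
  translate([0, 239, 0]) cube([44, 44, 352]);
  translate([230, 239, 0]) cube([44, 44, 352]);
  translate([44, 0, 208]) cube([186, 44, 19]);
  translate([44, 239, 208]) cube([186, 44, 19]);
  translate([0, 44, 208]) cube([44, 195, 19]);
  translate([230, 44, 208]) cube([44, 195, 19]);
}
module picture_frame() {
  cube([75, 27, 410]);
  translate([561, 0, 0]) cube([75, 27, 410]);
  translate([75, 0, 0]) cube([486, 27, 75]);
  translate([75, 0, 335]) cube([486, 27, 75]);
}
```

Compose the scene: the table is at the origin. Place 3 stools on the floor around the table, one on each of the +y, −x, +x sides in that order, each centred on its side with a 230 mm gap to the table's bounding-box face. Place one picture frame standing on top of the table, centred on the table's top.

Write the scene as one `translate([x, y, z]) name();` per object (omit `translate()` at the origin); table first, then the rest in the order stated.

table();
translate([633, 1087, 0]) stool();
translate([-504, 287, 0]) stool();
translate([1770, 287, 0]) stool();
translate([452, 415, 689]) picture_frame();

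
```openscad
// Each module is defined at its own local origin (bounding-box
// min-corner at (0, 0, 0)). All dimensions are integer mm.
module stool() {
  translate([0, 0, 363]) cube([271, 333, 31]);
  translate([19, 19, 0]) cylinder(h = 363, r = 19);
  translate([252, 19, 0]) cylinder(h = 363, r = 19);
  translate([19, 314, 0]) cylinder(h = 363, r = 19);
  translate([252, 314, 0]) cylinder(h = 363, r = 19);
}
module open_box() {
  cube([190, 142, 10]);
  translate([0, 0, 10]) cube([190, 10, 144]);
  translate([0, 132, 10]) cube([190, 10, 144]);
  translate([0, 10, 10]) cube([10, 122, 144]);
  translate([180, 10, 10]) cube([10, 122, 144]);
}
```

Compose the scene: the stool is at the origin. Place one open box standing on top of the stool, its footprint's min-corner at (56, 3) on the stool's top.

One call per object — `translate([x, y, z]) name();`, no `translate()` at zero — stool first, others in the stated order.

stool();
translate([56, 3, 394]) open_box();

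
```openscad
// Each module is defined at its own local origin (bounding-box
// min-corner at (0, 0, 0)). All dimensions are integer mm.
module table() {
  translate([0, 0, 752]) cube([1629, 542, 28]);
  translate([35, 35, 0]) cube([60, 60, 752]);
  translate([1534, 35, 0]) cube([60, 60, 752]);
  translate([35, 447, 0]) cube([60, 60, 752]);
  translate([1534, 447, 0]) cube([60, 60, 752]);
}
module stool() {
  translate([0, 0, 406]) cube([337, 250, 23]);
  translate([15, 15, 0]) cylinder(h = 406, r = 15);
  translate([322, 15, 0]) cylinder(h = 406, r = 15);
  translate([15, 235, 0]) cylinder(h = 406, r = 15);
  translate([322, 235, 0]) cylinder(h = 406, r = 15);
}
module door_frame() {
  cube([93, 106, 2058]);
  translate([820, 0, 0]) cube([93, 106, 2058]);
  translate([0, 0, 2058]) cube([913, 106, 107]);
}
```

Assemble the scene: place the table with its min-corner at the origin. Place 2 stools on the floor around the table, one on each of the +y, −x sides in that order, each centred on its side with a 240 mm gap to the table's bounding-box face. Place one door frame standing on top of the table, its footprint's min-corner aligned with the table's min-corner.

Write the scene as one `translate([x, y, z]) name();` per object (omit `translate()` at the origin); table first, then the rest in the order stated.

table();
translate([646, 782, 0]) stool();
translate([-577, 146, 0]) stool();
translate([0, 0, 780]) door_frame();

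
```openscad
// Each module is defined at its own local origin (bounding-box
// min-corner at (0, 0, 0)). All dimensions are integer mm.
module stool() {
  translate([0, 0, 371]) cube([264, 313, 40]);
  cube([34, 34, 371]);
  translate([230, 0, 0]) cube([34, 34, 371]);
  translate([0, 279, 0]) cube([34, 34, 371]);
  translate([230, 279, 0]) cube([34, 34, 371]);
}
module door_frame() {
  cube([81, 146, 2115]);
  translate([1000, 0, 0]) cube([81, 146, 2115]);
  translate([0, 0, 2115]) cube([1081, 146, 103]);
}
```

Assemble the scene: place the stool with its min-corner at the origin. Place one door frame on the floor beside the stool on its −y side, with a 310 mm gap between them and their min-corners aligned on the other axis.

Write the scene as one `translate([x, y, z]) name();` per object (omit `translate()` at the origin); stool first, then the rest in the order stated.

stool();
translate([0, -456, 0]) door_frame();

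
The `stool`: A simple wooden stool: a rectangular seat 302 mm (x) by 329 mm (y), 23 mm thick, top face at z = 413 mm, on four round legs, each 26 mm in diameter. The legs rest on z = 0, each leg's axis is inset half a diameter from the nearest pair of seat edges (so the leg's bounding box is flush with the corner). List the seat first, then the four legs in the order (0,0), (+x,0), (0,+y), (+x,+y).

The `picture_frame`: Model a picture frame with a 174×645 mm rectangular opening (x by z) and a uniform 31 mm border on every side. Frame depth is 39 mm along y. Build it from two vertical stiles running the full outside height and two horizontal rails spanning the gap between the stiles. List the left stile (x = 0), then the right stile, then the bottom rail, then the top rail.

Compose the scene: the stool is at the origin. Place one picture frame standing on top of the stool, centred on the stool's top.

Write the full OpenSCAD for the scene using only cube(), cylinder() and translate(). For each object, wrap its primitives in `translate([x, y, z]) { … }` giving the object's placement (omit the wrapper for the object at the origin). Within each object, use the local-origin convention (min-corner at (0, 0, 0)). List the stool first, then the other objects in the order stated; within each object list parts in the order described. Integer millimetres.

translate([0, 0, 390]) cube([302, 329, 23]);
translate([13, 13, 0]) cylinder(h = 390, r = 13);
translate([289, 13, 0]) cylinder(h = 390, r = 13);
translate([13, 316, 0]) cylinder(h = 390, r = 13);
translate([289, 316, 0]) cylinder(h = 390, r = 13);
translate([33, 145, 413]) {
  cube([31, 39, 707]);
  translate([205, 0, 0]) cube([31, 39, 707]);
  translate([31, 0, 0]) cube([174, 39, 31]);
  translate([31, 0, 676]) cube([174, 39, 31]);
}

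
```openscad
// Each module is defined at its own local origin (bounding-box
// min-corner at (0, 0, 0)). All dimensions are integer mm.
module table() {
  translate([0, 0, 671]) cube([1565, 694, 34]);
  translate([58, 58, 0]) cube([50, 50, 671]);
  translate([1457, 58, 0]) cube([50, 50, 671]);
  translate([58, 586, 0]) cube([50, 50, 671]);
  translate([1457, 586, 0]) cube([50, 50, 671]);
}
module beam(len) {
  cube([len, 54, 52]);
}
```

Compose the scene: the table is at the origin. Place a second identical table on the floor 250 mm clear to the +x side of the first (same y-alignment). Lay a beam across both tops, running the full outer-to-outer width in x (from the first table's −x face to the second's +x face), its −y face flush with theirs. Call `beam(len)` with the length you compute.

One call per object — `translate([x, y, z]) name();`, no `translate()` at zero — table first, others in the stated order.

table();
translate([1815, 0, 0]) table();
translate([0, 0, 705]) beam(3380);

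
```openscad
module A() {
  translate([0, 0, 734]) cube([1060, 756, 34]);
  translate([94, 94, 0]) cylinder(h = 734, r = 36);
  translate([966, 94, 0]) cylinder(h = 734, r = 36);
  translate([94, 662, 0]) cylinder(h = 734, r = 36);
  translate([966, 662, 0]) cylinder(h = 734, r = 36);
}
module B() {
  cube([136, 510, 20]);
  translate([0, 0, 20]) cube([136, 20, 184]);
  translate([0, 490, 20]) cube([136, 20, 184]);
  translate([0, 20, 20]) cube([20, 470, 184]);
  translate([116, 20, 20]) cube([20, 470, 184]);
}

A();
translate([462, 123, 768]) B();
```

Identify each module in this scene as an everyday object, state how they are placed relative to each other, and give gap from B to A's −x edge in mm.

A is a table. B is an open box. The open box is on top of the table, centred. The gap from the open box to the table's −x edge is 462 mm.

The open box's min-x is at 462; the table's min-x is 0; gap = 462 mm.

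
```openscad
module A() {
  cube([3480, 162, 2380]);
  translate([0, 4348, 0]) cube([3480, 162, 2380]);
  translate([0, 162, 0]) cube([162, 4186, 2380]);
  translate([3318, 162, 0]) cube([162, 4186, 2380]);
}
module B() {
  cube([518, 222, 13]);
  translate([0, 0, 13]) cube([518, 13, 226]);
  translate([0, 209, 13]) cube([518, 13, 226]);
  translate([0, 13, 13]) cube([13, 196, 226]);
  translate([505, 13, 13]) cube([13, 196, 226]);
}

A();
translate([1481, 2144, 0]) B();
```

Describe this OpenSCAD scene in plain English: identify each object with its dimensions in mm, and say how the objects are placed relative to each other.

A is a box-shaped house frame (walls only): outside footprint 3480×4510 mm, wall height 2380 mm, wall thickness 162 mm. The two y-facing walls run the full x-width; the two x-facing walls fit between the inner faces of the y-facing walls.

B is an open storage box with external size 518×222×239 mm and wall thickness 13 mm (the base is also 13 mm thick). The base covers the whole footprint; the four walls stand on the base, with the y-facing walls full-width and the x-facing walls fitting between their inner faces.

The open box sits inside the house frame, centred.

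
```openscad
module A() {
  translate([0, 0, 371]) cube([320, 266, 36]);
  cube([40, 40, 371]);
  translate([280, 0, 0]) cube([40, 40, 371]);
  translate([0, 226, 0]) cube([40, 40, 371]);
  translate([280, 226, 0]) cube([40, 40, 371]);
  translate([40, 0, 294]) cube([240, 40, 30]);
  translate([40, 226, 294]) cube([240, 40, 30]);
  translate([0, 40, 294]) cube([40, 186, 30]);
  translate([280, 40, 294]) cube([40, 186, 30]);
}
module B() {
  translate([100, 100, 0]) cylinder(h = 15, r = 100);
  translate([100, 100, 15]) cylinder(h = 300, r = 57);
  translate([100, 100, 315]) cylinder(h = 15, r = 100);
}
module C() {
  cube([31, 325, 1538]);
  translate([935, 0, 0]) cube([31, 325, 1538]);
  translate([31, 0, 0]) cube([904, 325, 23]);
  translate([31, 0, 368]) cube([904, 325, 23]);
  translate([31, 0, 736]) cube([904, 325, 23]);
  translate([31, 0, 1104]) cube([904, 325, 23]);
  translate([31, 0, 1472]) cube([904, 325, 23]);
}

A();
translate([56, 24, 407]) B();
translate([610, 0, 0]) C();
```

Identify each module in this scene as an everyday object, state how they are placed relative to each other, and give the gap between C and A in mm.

The bookshelf's nearest face is 290 mm from the stool's +x face.

A is a stool. B is a spool. C is a bookshelf. The spool is on top of the stool. The bookshelf is on the floor beside the stool on its +x side. The gap between the bookshelf and the stool is 290 mm.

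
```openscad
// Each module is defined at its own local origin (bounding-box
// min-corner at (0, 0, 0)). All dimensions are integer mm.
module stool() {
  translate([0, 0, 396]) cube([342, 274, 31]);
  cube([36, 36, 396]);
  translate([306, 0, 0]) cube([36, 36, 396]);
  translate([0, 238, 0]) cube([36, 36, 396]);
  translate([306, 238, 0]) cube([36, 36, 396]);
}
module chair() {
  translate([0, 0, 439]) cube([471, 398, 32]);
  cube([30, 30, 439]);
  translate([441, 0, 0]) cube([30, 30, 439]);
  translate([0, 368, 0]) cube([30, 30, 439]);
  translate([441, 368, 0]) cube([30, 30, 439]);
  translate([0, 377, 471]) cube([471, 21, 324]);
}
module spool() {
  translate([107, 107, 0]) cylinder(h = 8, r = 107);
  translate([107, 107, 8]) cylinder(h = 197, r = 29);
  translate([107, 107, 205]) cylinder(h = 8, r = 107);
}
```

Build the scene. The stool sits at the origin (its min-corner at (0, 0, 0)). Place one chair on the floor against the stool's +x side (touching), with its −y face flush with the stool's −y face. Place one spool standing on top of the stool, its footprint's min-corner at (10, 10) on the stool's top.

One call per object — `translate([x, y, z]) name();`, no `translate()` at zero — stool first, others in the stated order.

stool();
translate([342, 0, 0]) chair();
translate([10, 10, 427]) spool();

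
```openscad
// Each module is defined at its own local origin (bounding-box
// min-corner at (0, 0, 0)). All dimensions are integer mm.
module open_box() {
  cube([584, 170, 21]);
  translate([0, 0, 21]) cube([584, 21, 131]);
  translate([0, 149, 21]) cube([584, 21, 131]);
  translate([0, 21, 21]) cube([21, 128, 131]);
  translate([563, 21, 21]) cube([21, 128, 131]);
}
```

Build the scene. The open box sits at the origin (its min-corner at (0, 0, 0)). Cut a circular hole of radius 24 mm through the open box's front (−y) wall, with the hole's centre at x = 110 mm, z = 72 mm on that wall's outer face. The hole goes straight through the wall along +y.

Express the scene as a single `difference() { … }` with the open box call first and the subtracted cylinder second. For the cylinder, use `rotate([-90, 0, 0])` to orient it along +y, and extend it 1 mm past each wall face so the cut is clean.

difference() {
  open_box();
  translate([110, -1, 72]) rotate([-90, 0, 0]) cylinder(h = 23, r = 24);
}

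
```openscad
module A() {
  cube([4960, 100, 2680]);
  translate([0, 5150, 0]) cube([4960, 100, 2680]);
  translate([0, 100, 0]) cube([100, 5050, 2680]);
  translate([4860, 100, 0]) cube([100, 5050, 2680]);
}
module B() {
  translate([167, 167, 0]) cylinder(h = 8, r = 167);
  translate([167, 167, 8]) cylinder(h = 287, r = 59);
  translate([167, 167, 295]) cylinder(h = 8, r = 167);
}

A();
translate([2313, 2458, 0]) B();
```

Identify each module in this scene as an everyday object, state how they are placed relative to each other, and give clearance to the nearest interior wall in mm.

A is a house frame. B is a spool. The spool sits inside the house frame, centred. The clearance to the nearest interior wall is 2213 mm.

Clearances: x = 2213, y = 2358; minimum 2213 mm.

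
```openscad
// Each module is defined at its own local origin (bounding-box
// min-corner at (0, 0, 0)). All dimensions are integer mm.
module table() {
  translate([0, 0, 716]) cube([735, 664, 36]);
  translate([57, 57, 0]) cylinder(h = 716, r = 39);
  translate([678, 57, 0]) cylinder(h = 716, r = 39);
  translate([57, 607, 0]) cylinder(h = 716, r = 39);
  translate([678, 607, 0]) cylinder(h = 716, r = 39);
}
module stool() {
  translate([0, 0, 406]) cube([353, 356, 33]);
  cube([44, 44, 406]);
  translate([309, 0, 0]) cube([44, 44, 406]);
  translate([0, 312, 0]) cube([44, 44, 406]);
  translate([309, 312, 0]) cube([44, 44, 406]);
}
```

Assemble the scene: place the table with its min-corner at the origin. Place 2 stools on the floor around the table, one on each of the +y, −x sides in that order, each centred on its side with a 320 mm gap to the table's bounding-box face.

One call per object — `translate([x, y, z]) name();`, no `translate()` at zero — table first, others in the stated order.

table();
translate([191, 984, 0]) stool();
translate([-673, 154, 0]) stool();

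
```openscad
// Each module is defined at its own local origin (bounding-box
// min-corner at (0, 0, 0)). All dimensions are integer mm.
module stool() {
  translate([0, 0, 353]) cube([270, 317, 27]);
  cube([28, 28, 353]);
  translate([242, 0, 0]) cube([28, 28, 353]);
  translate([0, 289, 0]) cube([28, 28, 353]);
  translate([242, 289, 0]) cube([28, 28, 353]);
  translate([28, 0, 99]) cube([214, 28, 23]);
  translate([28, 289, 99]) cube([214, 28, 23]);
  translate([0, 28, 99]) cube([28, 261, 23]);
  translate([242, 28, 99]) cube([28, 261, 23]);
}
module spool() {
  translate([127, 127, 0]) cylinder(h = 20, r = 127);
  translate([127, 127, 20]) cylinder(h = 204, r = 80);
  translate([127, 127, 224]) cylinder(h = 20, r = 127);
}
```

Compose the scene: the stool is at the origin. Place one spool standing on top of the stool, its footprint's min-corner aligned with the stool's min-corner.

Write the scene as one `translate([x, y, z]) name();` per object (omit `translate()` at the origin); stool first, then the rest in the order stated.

stool();
translate([0, 0, 380]) spool();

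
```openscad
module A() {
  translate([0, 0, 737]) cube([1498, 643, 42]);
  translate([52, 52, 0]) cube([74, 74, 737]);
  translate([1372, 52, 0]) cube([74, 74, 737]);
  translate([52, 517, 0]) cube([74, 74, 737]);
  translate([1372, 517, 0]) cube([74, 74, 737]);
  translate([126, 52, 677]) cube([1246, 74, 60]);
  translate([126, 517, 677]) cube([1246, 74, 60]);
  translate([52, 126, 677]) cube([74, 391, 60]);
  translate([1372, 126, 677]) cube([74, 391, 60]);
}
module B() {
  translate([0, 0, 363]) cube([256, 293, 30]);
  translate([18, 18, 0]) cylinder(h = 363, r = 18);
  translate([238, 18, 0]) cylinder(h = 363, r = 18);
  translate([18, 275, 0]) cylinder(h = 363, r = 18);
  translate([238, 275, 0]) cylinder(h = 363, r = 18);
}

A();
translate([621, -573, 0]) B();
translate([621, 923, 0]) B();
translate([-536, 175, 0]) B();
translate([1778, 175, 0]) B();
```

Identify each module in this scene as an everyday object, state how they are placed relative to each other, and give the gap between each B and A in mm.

Each stool's nearest face is 280 mm from the table's bounding box.

A is a table. B is a stool. Four stools sit around the table at the −y, +y, −x, +x sides. The gap between each stool and the table is 280 mm.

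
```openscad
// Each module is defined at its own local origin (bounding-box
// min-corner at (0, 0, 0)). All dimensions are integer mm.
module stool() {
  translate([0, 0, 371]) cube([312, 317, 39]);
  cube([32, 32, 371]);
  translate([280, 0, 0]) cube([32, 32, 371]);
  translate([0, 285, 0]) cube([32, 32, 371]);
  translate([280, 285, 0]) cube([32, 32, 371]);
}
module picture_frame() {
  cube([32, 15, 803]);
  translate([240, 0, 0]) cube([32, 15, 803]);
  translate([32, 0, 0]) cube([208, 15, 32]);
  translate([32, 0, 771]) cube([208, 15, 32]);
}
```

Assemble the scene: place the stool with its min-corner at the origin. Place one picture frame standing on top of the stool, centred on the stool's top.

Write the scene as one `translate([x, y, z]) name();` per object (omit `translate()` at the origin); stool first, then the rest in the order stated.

stool();
translate([20, 151, 410]) picture_frame();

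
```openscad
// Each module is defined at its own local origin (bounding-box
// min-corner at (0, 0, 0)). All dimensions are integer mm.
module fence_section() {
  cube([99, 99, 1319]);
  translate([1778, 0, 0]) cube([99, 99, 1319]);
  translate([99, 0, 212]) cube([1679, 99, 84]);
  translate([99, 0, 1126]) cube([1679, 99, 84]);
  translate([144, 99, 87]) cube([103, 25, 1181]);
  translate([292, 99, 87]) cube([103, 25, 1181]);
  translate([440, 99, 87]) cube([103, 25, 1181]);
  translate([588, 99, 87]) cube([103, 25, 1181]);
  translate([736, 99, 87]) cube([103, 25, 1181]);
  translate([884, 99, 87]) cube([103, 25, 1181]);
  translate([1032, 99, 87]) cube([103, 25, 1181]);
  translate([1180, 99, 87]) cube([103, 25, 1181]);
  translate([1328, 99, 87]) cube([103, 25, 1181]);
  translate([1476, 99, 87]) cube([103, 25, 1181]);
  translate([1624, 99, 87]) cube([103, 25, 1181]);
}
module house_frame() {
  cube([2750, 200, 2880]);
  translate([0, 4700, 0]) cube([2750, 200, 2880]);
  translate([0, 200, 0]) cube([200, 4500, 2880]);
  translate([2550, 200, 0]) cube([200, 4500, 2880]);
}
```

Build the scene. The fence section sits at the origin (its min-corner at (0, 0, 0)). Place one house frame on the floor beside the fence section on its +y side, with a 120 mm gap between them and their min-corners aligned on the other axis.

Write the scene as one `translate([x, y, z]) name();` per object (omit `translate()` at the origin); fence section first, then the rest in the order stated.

fence_section();
translate([0, 244, 0]) house_frame();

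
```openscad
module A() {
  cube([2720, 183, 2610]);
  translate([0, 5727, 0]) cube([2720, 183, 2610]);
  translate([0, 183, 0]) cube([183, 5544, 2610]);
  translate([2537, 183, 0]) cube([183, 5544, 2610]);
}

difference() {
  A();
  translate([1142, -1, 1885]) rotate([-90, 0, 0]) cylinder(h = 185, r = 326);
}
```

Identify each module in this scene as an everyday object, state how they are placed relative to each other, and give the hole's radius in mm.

The subtracted cylinder has r = 326 mm.

A is a house frame. The house frame has a circular hole through its front wall. The hole's radius is 326 mm.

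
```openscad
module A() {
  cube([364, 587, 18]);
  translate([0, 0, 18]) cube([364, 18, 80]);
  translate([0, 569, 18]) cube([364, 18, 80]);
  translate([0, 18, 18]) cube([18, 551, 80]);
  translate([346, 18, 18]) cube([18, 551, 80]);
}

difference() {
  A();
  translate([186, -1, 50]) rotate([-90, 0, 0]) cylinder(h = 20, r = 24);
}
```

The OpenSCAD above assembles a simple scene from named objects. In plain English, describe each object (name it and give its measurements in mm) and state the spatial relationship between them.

A is an open-topped rectangular box: outside dimensions 364×587×98 mm, with a uniform wall and base thickness of 18 mm. The base is a full 364×587 slab on the floor; four walls sit on top of the base. The front and back walls (the −y and +y sides) span the full width; the two side walls fit between them.

The open box has a circular hole of radius 24 mm through its front wall, centred at (x = 186, z = 50).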